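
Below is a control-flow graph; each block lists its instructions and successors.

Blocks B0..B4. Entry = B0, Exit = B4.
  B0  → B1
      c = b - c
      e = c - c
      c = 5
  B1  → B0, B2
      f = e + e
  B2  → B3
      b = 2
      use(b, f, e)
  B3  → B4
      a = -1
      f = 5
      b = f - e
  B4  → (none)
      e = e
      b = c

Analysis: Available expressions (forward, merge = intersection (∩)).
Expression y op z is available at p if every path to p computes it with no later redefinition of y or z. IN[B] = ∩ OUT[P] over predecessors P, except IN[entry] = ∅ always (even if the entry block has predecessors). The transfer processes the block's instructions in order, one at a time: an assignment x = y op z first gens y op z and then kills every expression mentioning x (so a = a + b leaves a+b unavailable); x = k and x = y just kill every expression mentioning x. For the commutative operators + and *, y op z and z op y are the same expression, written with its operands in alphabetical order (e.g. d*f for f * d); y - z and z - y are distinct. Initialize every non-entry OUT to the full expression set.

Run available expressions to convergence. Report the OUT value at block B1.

Answer: {e+e}

Derivation:
Fixpoint table:
  B0:   IN={}   OUT={}
  B1:   IN={}   OUT={e+e}
  B2:   IN={e+e}   OUT={e+e}
  B3:   IN={e+e}   OUT={e+e, f-e}
  B4:   IN={e+e, f-e}   OUT={}

Merge at B1: IN[B1] = OUT[B0] = {}
Applying B1's transfer function to that IN value gives OUT[B1] (row B1 above).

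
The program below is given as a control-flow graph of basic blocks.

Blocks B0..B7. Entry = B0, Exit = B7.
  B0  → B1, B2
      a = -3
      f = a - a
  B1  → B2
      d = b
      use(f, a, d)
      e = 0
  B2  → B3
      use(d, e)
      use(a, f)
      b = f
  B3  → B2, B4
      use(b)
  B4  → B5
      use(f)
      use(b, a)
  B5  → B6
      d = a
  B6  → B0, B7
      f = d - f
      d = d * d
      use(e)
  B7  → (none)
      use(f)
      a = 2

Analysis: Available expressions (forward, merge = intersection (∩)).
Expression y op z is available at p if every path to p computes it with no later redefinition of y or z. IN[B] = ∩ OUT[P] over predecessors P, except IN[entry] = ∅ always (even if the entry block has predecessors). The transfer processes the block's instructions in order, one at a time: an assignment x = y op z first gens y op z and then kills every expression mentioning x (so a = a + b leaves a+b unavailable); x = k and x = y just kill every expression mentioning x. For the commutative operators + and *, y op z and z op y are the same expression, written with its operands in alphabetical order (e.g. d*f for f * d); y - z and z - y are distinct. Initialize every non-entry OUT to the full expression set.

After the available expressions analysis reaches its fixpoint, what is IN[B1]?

Answer: {a-a}

Trace:
Converged values:
  B0: | IN={} | OUT={a-a}
  B1: | IN={a-a} | OUT={a-a}
  B2: | IN={a-a} | OUT={a-a}
  B3: | IN={a-a} | OUT={a-a}
  B4: | IN={a-a} | OUT={a-a}
  B5: | IN={a-a} | OUT={a-a}
  B6: | IN={a-a} | OUT={a-a}
  B7: | IN={a-a} | OUT={}

Merge at B1: IN[B1] = OUT[B0] = {a-a}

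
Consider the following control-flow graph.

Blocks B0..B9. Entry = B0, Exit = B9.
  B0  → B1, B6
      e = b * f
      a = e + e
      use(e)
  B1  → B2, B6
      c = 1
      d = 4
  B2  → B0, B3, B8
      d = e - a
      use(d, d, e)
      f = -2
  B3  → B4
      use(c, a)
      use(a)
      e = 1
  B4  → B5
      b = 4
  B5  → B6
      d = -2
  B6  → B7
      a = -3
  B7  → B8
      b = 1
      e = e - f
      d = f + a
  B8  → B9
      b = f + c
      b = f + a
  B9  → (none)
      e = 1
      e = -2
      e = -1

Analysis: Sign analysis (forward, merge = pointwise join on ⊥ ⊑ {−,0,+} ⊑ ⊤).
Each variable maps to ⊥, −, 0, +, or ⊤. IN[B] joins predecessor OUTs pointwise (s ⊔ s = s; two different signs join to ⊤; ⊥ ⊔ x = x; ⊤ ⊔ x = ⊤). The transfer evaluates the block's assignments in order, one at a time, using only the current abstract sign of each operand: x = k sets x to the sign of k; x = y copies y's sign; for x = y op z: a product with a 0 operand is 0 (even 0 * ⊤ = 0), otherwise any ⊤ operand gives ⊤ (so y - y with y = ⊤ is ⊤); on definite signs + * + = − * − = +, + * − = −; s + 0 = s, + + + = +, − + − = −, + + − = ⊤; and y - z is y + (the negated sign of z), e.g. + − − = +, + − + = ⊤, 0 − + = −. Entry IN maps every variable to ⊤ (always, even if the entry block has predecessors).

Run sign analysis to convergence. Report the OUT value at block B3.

Answer: {a: ⊤, b: ⊤, c: +, d: ⊤, e: +, f: -}

Trace:
Fixpoint table:
  B0: | IN=(all ⊤) | OUT=(all ⊤)
  B1: | IN=(all ⊤) | OUT={c:+, d:+; rest ⊤}
  B2: | IN={c:+, d:+; rest ⊤} | OUT={c:+, f:-; rest ⊤}
  B3: | IN={c:+, f:-; rest ⊤} | OUT={c:+, e:+, f:-; rest ⊤}
  B4: | IN={c:+, e:+, f:-; rest ⊤} | OUT={b:+, c:+, e:+, f:-; rest ⊤}
  B5: | IN={b:+, c:+, e:+, f:-; rest ⊤} | OUT={b:+, c:+, d:-, e:+, f:-; rest ⊤}
  B6: | IN=(all ⊤) | OUT={a:-; rest ⊤}
  B7: | IN={a:-; rest ⊤} | OUT={a:-, b:+; rest ⊤}
  B8: | IN=(all ⊤) | OUT=(all ⊤)
  B9: | IN=(all ⊤) | OUT={e:-; rest ⊤}

Merge at B3: IN[B3] = OUT[B2] = {a: ⊤, b: ⊤, c: +, d: ⊤, e: ⊤, f: -}
Applying B3's transfer function to that IN value gives OUT[B3] (row B3 above).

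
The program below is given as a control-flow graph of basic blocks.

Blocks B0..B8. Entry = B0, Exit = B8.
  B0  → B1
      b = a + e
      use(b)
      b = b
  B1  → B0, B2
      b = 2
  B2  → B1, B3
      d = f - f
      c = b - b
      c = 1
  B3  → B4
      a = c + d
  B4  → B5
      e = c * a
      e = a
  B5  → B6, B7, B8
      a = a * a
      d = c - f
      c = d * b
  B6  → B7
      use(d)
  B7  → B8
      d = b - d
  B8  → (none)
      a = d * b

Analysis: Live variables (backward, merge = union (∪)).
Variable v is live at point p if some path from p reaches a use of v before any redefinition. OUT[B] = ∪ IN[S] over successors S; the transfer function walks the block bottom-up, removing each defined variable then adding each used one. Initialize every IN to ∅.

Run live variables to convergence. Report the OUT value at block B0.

Per-block solution:
  B0: | IN={a, e, f} | OUT={a, e, f}
  B1: | IN={a, e, f} | OUT={a, b, e, f}
  B2: | IN={a, b, e, f} | OUT={a, b, c, d, e, f}
  B3: | IN={b, c, d, f} | OUT={a, b, c, f}
  B4: | IN={a, b, c, f} | OUT={a, b, c, f}
  B5: | IN={a, b, c, f} | OUT={b, d}
  B6: | IN={b, d} | OUT={b, d}
  B7: | IN={b, d} | OUT={b, d}
  B8: | IN={b, d} | OUT={}

Merge at B0: OUT[B0] = IN[B1] = {a, e, f}

Answer: {a, e, f}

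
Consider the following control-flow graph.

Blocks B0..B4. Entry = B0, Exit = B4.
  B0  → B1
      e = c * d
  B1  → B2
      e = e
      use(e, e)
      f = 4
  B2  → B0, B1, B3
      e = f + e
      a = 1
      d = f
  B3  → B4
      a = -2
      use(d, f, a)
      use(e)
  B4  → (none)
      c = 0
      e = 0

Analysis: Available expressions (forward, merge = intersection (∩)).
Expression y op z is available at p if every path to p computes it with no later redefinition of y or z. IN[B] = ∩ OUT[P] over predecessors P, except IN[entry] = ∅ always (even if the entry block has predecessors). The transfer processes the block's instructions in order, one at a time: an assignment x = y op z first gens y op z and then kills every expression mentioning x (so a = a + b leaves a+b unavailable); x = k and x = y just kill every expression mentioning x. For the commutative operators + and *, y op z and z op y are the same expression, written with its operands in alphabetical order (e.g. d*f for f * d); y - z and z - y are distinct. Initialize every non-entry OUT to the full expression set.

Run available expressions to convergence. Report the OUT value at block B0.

Answer: {c*d}

Working:
Converged values:
  B0:  IN={}  OUT={c*d}
  B1:  IN={}  OUT={}
  B2:  IN={}  OUT={}
  B3:  IN={}  OUT={}
  B4:  IN={}  OUT={}

Merge at B0 (entry node, so the boundary value {} is joined with the incoming edge(s)): IN[B0] = {} ∩ OUT[B2] = {}
Applying B0's transfer function to that IN value gives OUT[B0] (row B0 above).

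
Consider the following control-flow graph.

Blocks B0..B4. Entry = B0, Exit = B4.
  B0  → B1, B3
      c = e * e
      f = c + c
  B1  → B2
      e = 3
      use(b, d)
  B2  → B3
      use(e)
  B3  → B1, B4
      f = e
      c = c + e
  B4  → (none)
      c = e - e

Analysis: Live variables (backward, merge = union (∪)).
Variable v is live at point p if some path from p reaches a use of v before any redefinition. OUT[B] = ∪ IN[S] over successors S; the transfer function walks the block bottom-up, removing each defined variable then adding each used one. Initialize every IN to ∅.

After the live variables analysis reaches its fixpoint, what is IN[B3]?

Per-block solution:
  B0:   IN={b, d, e}   OUT={b, c, d, e}
  B1:   IN={b, c, d}   OUT={b, c, d, e}
  B2:   IN={b, c, d, e}   OUT={b, c, d, e}
  B3:   IN={b, c, d, e}   OUT={b, c, d, e}
  B4:   IN={e}   OUT={}

Merge at B3: OUT[B3] = IN[B1] ⊔ IN[B4] = {b, c, d, e}
Applying B3's transfer function to that OUT value gives IN[B3] (row B3 above).

Answer: {b, c, d, e}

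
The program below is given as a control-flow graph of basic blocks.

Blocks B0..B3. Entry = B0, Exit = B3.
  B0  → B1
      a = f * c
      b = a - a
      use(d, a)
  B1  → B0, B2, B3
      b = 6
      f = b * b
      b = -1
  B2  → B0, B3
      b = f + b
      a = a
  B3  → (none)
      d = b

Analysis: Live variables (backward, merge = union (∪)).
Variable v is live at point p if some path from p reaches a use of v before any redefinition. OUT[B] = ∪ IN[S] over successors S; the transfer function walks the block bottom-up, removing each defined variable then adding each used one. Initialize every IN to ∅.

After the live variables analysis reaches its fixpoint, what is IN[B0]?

Answer: {c, d, f}

Working:
Converged values:
  B0:  IN={c, d, f}  OUT={a, c, d}
  B1:  IN={a, c, d}  OUT={a, b, c, d, f}
  B2:  IN={a, b, c, d, f}  OUT={b, c, d, f}
  B3:  IN={b}  OUT={}

Merge at B0: OUT[B0] = IN[B1] = {a, c, d}
Applying B0's transfer function to that OUT value gives IN[B0] (row B0 above).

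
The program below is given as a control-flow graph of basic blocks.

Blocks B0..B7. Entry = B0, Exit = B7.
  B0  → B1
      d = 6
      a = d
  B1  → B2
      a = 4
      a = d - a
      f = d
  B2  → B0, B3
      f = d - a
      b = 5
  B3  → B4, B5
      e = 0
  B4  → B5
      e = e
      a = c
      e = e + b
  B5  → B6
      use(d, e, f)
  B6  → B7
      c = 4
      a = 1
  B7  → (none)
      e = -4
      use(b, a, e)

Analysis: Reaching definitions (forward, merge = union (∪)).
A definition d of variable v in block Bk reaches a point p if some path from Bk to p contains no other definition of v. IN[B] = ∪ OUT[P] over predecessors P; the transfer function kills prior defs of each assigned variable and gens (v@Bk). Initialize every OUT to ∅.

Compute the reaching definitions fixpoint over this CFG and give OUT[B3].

Fixpoint table:
  B0:   IN={a@B1, b@B2, d@B0, f@B2}   OUT={a@B0, b@B2, d@B0, f@B2}
  B1:   IN={a@B0, b@B2, d@B0, f@B2}   OUT={a@B1, b@B2, d@B0, f@B1}
  B2:   IN={a@B1, b@B2, d@B0, f@B1}   OUT={a@B1, b@B2, d@B0, f@B2}
  B3:   IN={a@B1, b@B2, d@B0, f@B2}   OUT={a@B1, b@B2, d@B0, e@B3, f@B2}
  B4:   IN={a@B1, b@B2, d@B0, e@B3, f@B2}   OUT={a@B4, b@B2, d@B0, e@B4, f@B2}
  B5:   IN={a@B1, a@B4, b@B2, d@B0, e@B3, e@B4, f@B2}   OUT={a@B1, a@B4, b@B2, d@B0, e@B3, e@B4, f@B2}
  B6:   IN={a@B1, a@B4, b@B2, d@B0, e@B3, e@B4, f@B2}   OUT={a@B6, b@B2, c@B6, d@B0, e@B3, e@B4, f@B2}
  B7:   IN={a@B6, b@B2, c@B6, d@B0, e@B3, e@B4, f@B2}   OUT={a@B6, b@B2, c@B6, d@B0, e@B7, f@B2}

Merge at B3: IN[B3] = OUT[B2] = {a@B1, b@B2, d@B0, f@B2}
Applying B3's transfer function to that IN value gives OUT[B3] (row B3 above).

Answer: {a@B1, b@B2, d@B0, e@B3, f@B2}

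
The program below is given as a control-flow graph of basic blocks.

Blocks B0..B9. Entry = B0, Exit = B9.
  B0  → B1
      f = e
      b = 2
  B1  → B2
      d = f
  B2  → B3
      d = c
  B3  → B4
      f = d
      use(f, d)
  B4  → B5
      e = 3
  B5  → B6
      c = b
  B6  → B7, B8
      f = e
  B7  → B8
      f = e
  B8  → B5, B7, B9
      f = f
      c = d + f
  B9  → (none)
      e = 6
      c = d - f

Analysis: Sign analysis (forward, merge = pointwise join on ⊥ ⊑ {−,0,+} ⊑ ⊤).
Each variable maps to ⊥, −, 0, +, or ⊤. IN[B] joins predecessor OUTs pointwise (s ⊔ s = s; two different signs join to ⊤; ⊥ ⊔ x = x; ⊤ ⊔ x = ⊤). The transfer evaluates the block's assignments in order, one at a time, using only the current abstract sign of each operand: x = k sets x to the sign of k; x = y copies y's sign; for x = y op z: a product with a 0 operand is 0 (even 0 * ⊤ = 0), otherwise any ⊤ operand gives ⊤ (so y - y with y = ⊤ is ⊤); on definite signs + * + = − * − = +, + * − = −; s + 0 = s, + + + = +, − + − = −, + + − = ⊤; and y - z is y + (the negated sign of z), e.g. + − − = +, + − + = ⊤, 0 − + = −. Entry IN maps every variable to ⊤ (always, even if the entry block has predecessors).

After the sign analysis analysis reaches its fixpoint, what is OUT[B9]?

Per-block solution:
  B0: | IN=(all ⊤) | OUT={b:+; rest ⊤}
  B1: | IN={b:+; rest ⊤} | OUT={b:+; rest ⊤}
  B2: | IN={b:+; rest ⊤} | OUT={b:+; rest ⊤}
  B3: | IN={b:+; rest ⊤} | OUT={b:+; rest ⊤}
  B4: | IN={b:+; rest ⊤} | OUT={b:+, e:+; rest ⊤}
  B5: | IN={b:+, e:+; rest ⊤} | OUT={b:+, c:+, e:+; rest ⊤}
  B6: | IN={b:+, c:+, e:+; rest ⊤} | OUT={b:+, c:+, e:+, f:+; rest ⊤}
  B7: | IN={b:+, e:+, f:+; rest ⊤} | OUT={b:+, e:+, f:+; rest ⊤}
  B8: | IN={b:+, e:+, f:+; rest ⊤} | OUT={b:+, e:+, f:+; rest ⊤}
  B9: | IN={b:+, e:+, f:+; rest ⊤} | OUT={b:+, e:+, f:+; rest ⊤}

Merge at B9: IN[B9] = OUT[B8] = {a: ⊤, b: +, c: ⊤, d: ⊤, e: +, f: +}
Applying B9's transfer function to that IN value gives OUT[B9] (row B9 above).

Answer: {a: ⊤, b: +, c: ⊤, d: ⊤, e: +, f: +}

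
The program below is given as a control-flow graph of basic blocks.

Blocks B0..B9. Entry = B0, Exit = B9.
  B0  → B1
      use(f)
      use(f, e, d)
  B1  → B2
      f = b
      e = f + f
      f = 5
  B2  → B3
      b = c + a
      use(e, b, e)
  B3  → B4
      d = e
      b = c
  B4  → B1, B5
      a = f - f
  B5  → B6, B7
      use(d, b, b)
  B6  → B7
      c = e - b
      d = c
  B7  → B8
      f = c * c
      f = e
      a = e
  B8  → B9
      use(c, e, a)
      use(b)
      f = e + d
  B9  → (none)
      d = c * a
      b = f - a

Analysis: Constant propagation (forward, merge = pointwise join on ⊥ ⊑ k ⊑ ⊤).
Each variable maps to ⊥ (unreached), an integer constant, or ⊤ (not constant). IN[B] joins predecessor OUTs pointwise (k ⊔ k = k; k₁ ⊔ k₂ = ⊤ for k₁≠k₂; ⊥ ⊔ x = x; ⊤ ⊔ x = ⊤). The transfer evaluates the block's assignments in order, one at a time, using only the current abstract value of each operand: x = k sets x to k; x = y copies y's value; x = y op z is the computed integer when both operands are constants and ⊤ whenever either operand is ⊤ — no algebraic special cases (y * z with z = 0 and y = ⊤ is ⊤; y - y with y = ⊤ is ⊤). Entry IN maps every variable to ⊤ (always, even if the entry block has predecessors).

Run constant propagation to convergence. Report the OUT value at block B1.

Converged values:
  B0:  IN=(all ⊤)  OUT=(all ⊤)
  B1:  IN=(all ⊤)  OUT={f:5; rest ⊤}
  B2:  IN={f:5; rest ⊤}  OUT={f:5; rest ⊤}
  B3:  IN={f:5; rest ⊤}  OUT={f:5; rest ⊤}
  B4:  IN={f:5; rest ⊤}  OUT={a:0, f:5; rest ⊤}
  B5:  IN={a:0, f:5; rest ⊤}  OUT={a:0, f:5; rest ⊤}
  B6:  IN={a:0, f:5; rest ⊤}  OUT={a:0, f:5; rest ⊤}
  B7:  IN={a:0, f:5; rest ⊤}  OUT=(all ⊤)
  B8:  IN=(all ⊤)  OUT=(all ⊤)
  B9:  IN=(all ⊤)  OUT=(all ⊤)

Merge at B1: IN[B1] = OUT[B0] ⊔ OUT[B4] = {a: ⊤, b: ⊤, c: ⊤, d: ⊤, e: ⊤, f: ⊤}
Applying B1's transfer function to that IN value gives OUT[B1] (row B1 above).

Answer: {a: ⊤, b: ⊤, c: ⊤, d: ⊤, e: ⊤, f: 5}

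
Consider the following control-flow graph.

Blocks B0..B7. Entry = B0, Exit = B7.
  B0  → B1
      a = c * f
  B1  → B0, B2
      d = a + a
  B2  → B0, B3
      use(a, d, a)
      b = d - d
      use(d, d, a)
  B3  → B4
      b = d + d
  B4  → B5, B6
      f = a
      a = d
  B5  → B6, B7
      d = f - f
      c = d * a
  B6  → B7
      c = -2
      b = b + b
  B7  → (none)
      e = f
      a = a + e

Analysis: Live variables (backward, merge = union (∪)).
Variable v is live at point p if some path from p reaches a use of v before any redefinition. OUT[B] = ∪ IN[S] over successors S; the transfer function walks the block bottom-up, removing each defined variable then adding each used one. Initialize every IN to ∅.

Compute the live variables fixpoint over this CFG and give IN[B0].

Answer: {c, f}

Working:
Converged values:
  B0: | IN={c, f} | OUT={a, c, f}
  B1: | IN={a, c, f} | OUT={a, c, d, f}
  B2: | IN={a, c, d, f} | OUT={a, c, d, f}
  B3: | IN={a, d} | OUT={a, b, d}
  B4: | IN={a, b, d} | OUT={a, b, f}
  B5: | IN={a, b, f} | OUT={a, b, f}
  B6: | IN={a, b, f} | OUT={a, f}
  B7: | IN={a, f} | OUT={}

Merge at B0: OUT[B0] = IN[B1] = {a, c, f}
Applying B0's transfer function to that OUT value gives IN[B0] (row B0 above).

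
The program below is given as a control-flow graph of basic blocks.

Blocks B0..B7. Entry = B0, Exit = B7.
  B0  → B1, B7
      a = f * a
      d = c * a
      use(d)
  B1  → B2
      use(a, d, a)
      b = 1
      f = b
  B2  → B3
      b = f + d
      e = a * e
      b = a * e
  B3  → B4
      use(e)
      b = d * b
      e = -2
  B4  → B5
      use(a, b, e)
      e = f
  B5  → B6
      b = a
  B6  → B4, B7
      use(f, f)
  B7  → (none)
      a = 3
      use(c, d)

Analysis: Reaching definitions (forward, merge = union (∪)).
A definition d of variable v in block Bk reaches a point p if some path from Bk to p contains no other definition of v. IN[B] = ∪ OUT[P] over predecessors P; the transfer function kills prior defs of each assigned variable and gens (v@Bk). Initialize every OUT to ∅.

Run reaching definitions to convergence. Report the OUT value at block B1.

Answer: {a@B0, b@B1, d@B0, f@B1}

Derivation:
Converged values:
  B0: | IN={} | OUT={a@B0, d@B0}
  B1: | IN={a@B0, d@B0} | OUT={a@B0, b@B1, d@B0, f@B1}
  B2: | IN={a@B0, b@B1, d@B0, f@B1} | OUT={a@B0, b@B2, d@B0, e@B2, f@B1}
  B3: | IN={a@B0, b@B2, d@B0, e@B2, f@B1} | OUT={a@B0, b@B3, d@B0, e@B3, f@B1}
  B4: | IN={a@B0, b@B3, b@B5, d@B0, e@B3, e@B4, f@B1} | OUT={a@B0, b@B3, b@B5, d@B0, e@B4, f@B1}
  B5: | IN={a@B0, b@B3, b@B5, d@B0, e@B4, f@B1} | OUT={a@B0, b@B5, d@B0, e@B4, f@B1}
  B6: | IN={a@B0, b@B5, d@B0, e@B4, f@B1} | OUT={a@B0, b@B5, d@B0, e@B4, f@B1}
  B7: | IN={a@B0, b@B5, d@B0, e@B4, f@B1} | OUT={a@B7, b@B5, d@B0, e@B4, f@B1}

Merge at B1: IN[B1] = OUT[B0] = {a@B0, d@B0}
Applying B1's transfer function to that IN value gives OUT[B1] (row B1 above).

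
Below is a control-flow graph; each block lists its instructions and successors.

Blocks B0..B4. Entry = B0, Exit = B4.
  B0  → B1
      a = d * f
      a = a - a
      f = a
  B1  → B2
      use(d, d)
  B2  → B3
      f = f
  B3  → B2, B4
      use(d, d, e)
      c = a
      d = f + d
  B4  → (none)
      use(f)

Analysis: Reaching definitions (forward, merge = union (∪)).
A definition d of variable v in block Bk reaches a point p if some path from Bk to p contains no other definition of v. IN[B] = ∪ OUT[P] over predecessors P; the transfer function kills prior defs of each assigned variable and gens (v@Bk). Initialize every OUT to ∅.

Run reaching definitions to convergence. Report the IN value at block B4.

Answer: {a@B0, c@B3, d@B3, f@B2}

Derivation:
Per-block solution:
  B0: | IN={} | OUT={a@B0, f@B0}
  B1: | IN={a@B0, f@B0} | OUT={a@B0, f@B0}
  B2: | IN={a@B0, c@B3, d@B3, f@B0, f@B2} | OUT={a@B0, c@B3, d@B3, f@B2}
  B3: | IN={a@B0, c@B3, d@B3, f@B2} | OUT={a@B0, c@B3, d@B3, f@B2}
  B4: | IN={a@B0, c@B3, d@B3, f@B2} | OUT={a@B0, c@B3, d@B3, f@B2}

Merge at B4: IN[B4] = OUT[B3] = {a@B0, c@B3, d@B3, f@B2}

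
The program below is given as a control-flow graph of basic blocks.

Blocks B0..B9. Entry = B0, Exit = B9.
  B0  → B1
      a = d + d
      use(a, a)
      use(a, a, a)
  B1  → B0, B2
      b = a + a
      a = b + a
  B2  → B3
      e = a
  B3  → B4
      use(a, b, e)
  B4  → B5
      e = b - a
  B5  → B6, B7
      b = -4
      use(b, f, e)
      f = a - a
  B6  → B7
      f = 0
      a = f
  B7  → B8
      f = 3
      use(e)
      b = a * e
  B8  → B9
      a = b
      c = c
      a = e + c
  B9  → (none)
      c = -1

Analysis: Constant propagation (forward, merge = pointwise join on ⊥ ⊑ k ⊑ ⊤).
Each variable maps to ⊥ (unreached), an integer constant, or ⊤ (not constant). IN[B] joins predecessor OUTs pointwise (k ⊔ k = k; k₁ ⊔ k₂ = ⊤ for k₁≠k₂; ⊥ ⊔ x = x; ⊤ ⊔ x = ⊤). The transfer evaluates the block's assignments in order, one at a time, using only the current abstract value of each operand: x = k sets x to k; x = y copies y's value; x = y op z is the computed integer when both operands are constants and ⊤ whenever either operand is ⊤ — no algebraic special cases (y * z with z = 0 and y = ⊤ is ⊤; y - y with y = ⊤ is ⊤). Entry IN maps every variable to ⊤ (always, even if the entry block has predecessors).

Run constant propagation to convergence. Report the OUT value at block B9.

Answer: {a: ⊤, b: ⊤, c: -1, d: ⊤, e: ⊤, f: 3}

Working:
Fixpoint table:
  B0:  IN=(all ⊤)  OUT=(all ⊤)
  B1:  IN=(all ⊤)  OUT=(all ⊤)
  B2:  IN=(all ⊤)  OUT=(all ⊤)
  B3:  IN=(all ⊤)  OUT=(all ⊤)
  B4:  IN=(all ⊤)  OUT=(all ⊤)
  B5:  IN=(all ⊤)  OUT={b:-4; rest ⊤}
  B6:  IN={b:-4; rest ⊤}  OUT={a:0, b:-4, f:0; rest ⊤}
  B7:  IN={b:-4; rest ⊤}  OUT={f:3; rest ⊤}
  B8:  IN={f:3; rest ⊤}  OUT={f:3; rest ⊤}
  B9:  IN={f:3; rest ⊤}  OUT={c:-1, f:3; rest ⊤}

Merge at B9: IN[B9] = OUT[B8] = {a: ⊤, b: ⊤, c: ⊤, d: ⊤, e: ⊤, f: 3}
Applying B9's transfer function to that IN value gives OUT[B9] (row B9 above).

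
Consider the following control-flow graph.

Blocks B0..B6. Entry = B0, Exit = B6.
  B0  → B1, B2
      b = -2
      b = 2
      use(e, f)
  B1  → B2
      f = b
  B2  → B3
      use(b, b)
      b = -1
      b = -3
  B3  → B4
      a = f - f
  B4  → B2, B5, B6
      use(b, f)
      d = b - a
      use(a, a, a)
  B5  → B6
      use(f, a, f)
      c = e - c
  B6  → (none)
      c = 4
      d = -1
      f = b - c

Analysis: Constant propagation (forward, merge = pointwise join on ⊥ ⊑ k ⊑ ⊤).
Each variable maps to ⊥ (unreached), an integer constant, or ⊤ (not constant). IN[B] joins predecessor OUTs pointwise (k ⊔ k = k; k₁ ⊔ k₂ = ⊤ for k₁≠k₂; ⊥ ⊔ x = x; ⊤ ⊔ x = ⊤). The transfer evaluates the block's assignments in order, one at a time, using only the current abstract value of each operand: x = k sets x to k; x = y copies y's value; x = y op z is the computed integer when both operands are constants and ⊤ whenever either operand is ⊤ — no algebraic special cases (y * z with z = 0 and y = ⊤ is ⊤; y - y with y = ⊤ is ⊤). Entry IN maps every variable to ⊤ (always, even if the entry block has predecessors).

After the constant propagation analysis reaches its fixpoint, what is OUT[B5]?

Answer: {a: ⊤, b: -3, c: ⊤, d: ⊤, e: ⊤, f: ⊤}

Working:
Converged values:
  B0: | IN=(all ⊤) | OUT={b:2; rest ⊤}
  B1: | IN={b:2; rest ⊤} | OUT={b:2, f:2; rest ⊤}
  B2: | IN=(all ⊤) | OUT={b:-3; rest ⊤}
  B3: | IN={b:-3; rest ⊤} | OUT={b:-3; rest ⊤}
  B4: | IN={b:-3; rest ⊤} | OUT={b:-3; rest ⊤}
  B5: | IN={b:-3; rest ⊤} | OUT={b:-3; rest ⊤}
  B6: | IN={b:-3; rest ⊤} | OUT={b:-3, c:4, d:-1, f:-7; rest ⊤}

Merge at B5: IN[B5] = OUT[B4] = {a: ⊤, b: -3, c: ⊤, d: ⊤, e: ⊤, f: ⊤}
Applying B5's transfer function to that IN value gives OUT[B5] (row B5 above).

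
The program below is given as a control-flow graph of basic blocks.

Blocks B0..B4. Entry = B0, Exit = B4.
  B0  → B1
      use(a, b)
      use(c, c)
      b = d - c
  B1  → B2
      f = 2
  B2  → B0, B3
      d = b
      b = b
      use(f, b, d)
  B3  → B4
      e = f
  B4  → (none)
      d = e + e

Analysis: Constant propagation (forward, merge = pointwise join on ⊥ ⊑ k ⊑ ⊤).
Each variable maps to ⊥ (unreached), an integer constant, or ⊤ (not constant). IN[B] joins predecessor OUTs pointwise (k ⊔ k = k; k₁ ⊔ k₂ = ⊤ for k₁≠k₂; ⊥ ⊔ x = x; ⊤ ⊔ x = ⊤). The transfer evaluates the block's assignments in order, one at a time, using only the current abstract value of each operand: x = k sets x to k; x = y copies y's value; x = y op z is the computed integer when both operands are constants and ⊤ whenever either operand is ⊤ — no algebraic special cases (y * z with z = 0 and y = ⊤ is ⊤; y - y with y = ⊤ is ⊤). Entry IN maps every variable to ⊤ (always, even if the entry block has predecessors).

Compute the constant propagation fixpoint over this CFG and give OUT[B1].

Fixpoint table:
  B0:   IN=(all ⊤)   OUT=(all ⊤)
  B1:   IN=(all ⊤)   OUT={f:2; rest ⊤}
  B2:   IN={f:2; rest ⊤}   OUT={f:2; rest ⊤}
  B3:   IN={f:2; rest ⊤}   OUT={e:2, f:2; rest ⊤}
  B4:   IN={e:2, f:2; rest ⊤}   OUT={d:4, e:2, f:2; rest ⊤}

Merge at B1: IN[B1] = OUT[B0] = {a: ⊤, b: ⊤, c: ⊤, d: ⊤, e: ⊤, f: ⊤}
Applying B1's transfer function to that IN value gives OUT[B1] (row B1 above).

Answer: {a: ⊤, b: ⊤, c: ⊤, d: ⊤, e: ⊤, f: 2}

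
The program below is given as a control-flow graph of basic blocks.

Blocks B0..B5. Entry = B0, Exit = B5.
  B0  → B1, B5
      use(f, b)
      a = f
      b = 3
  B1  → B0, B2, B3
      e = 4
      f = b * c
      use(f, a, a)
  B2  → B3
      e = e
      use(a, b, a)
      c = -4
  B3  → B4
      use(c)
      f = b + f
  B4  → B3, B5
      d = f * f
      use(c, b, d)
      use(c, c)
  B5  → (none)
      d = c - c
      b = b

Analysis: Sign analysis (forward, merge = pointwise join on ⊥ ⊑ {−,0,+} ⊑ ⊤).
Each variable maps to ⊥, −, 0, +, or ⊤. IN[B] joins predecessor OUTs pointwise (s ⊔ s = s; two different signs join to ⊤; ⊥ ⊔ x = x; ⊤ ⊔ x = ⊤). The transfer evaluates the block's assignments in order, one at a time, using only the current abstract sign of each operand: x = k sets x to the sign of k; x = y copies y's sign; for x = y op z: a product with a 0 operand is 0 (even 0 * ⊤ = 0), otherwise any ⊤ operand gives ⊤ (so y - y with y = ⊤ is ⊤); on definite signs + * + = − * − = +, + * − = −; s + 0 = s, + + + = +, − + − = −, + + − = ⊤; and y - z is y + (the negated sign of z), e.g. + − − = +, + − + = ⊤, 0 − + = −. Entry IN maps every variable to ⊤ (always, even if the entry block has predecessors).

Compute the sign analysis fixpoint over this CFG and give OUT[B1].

Per-block solution:
  B0:   IN=(all ⊤)   OUT={b:+; rest ⊤}
  B1:   IN={b:+; rest ⊤}   OUT={b:+, e:+; rest ⊤}
  B2:   IN={b:+, e:+; rest ⊤}   OUT={b:+, c:-, e:+; rest ⊤}
  B3:   IN={b:+, e:+; rest ⊤}   OUT={b:+, e:+; rest ⊤}
  B4:   IN={b:+, e:+; rest ⊤}   OUT={b:+, e:+; rest ⊤}
  B5:   IN={b:+; rest ⊤}   OUT={b:+; rest ⊤}

Merge at B1: IN[B1] = OUT[B0] = {a: ⊤, b: +, c: ⊤, d: ⊤, e: ⊤, f: ⊤}
Applying B1's transfer function to that IN value gives OUT[B1] (row B1 above).

Answer: {a: ⊤, b: +, c: ⊤, d: ⊤, e: +, f: ⊤}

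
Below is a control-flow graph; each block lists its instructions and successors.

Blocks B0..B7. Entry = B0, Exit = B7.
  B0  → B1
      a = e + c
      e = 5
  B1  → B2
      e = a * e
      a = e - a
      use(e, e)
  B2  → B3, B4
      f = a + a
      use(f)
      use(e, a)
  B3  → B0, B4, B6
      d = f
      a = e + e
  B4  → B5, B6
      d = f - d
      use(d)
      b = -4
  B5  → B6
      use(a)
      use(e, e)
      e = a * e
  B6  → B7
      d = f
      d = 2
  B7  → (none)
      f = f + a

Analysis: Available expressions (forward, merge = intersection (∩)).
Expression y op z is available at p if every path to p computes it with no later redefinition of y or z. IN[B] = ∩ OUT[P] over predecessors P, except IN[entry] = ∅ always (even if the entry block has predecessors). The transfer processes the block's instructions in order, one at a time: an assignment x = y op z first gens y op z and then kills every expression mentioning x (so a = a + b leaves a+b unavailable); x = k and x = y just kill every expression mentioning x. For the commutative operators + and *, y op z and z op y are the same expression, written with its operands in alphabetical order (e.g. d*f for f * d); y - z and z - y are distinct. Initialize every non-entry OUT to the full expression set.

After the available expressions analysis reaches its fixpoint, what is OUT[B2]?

Converged values:
  B0:  IN={}  OUT={}
  B1:  IN={}  OUT={}
  B2:  IN={}  OUT={a+a}
  B3:  IN={a+a}  OUT={e+e}
  B4:  IN={}  OUT={}
  B5:  IN={}  OUT={}
  B6:  IN={}  OUT={}
  B7:  IN={}  OUT={}

Merge at B2: IN[B2] = OUT[B1] = {}
Applying B2's transfer function to that IN value gives OUT[B2] (row B2 above).

Answer: {a+a}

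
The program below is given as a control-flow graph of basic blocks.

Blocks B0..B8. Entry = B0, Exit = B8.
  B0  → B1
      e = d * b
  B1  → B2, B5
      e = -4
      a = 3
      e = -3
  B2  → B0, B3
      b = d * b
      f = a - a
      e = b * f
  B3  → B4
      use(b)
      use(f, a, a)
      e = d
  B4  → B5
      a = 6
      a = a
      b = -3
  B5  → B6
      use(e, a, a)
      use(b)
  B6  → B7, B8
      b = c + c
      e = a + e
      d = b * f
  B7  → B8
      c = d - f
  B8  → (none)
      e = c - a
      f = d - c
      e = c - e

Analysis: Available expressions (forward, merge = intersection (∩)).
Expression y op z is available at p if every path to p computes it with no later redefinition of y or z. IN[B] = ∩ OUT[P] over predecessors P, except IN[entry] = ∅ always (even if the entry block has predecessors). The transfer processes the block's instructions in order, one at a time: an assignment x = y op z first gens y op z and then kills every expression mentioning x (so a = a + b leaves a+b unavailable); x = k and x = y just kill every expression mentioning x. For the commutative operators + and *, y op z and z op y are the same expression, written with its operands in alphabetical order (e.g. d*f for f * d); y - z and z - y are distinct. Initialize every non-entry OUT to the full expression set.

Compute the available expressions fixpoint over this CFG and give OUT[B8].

Converged values:
  B0:   IN={}   OUT={b*d}
  B1:   IN={b*d}   OUT={b*d}
  B2:   IN={b*d}   OUT={a-a, b*f}
  B3:   IN={a-a, b*f}   OUT={a-a, b*f}
  B4:   IN={a-a, b*f}   OUT={}
  B5:   IN={}   OUT={}
  B6:   IN={}   OUT={b*f, c+c}
  B7:   IN={b*f, c+c}   OUT={b*f, d-f}
  B8:   IN={b*f}   OUT={c-a, d-c}

Merge at B8: IN[B8] = OUT[B6] ∩ OUT[B7] = {b*f}
Applying B8's transfer function to that IN value gives OUT[B8] (row B8 above).

Answer: {c-a, d-c}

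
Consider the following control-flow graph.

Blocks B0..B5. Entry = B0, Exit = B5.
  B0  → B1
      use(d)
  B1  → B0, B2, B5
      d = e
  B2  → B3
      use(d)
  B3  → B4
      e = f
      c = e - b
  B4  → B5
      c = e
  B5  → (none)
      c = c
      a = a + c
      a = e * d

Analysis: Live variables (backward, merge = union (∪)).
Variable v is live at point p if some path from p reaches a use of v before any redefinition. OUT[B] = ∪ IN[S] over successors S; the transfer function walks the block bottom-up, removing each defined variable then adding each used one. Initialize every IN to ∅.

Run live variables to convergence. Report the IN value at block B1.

Per-block solution:
  B0:   IN={a, b, c, d, e, f}   OUT={a, b, c, e, f}
  B1:   IN={a, b, c, e, f}   OUT={a, b, c, d, e, f}
  B2:   IN={a, b, d, f}   OUT={a, b, d, f}
  B3:   IN={a, b, d, f}   OUT={a, d, e}
  B4:   IN={a, d, e}   OUT={a, c, d, e}
  B5:   IN={a, c, d, e}   OUT={}

Merge at B1: OUT[B1] = IN[B0] ⊔ IN[B2] ⊔ IN[B5] = {a, b, c, d, e, f}
Applying B1's transfer function to that OUT value gives IN[B1] (row B1 above).

Answer: {a, b, c, e, f}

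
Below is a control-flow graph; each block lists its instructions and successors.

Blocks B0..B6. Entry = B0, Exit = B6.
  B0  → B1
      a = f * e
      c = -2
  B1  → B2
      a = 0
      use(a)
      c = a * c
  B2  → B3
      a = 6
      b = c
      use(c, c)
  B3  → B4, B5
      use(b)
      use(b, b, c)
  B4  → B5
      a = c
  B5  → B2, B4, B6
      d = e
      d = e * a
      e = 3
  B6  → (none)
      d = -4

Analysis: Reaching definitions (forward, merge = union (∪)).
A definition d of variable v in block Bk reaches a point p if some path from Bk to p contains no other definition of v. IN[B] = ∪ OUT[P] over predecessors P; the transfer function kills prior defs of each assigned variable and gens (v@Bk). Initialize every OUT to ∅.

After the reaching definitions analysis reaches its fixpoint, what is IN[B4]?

Answer: {a@B2, a@B4, b@B2, c@B1, d@B5, e@B5}

Trace:
Per-block solution:
  B0:  IN={}  OUT={a@B0, c@B0}
  B1:  IN={a@B0, c@B0}  OUT={a@B1, c@B1}
  B2:  IN={a@B1, a@B2, a@B4, b@B2, c@B1, d@B5, e@B5}  OUT={a@B2, b@B2, c@B1, d@B5, e@B5}
  B3:  IN={a@B2, b@B2, c@B1, d@B5, e@B5}  OUT={a@B2, b@B2, c@B1, d@B5, e@B5}
  B4:  IN={a@B2, a@B4, b@B2, c@B1, d@B5, e@B5}  OUT={a@B4, b@B2, c@B1, d@B5, e@B5}
  B5:  IN={a@B2, a@B4, b@B2, c@B1, d@B5, e@B5}  OUT={a@B2, a@B4, b@B2, c@B1, d@B5, e@B5}
  B6:  IN={a@B2, a@B4, b@B2, c@B1, d@B5, e@B5}  OUT={a@B2, a@B4, b@B2, c@B1, d@B6, e@B5}

Merge at B4: IN[B4] = OUT[B3] ⊔ OUT[B5] = {a@B2, a@B4, b@B2, c@B1, d@B5, e@B5}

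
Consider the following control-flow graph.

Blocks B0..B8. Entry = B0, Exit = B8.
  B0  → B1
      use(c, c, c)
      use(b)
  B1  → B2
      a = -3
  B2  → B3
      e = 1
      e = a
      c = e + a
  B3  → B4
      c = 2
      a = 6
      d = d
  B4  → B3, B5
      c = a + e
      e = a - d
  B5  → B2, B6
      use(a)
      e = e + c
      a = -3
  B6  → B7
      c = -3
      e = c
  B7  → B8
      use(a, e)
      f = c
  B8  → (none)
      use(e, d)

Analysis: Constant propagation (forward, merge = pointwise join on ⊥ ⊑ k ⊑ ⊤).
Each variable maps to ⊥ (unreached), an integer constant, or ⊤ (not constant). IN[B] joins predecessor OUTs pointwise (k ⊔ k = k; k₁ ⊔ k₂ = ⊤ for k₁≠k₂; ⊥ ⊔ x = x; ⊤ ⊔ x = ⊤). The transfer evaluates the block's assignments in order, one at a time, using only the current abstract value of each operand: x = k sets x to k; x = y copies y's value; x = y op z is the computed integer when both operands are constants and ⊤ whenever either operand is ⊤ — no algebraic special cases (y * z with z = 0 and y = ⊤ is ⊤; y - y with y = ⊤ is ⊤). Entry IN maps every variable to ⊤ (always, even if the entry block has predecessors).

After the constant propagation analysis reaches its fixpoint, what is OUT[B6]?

Fixpoint table:
  B0:  IN=(all ⊤)  OUT=(all ⊤)
  B1:  IN=(all ⊤)  OUT={a:-3; rest ⊤}
  B2:  IN={a:-3; rest ⊤}  OUT={a:-3, c:-6, e:-3; rest ⊤}
  B3:  IN=(all ⊤)  OUT={a:6, c:2; rest ⊤}
  B4:  IN={a:6, c:2; rest ⊤}  OUT={a:6; rest ⊤}
  B5:  IN={a:6; rest ⊤}  OUT={a:-3; rest ⊤}
  B6:  IN={a:-3; rest ⊤}  OUT={a:-3, c:-3, e:-3; rest ⊤}
  B7:  IN={a:-3, c:-3, e:-3; rest ⊤}  OUT={a:-3, c:-3, e:-3, f:-3; rest ⊤}
  B8:  IN={a:-3, c:-3, e:-3, f:-3; rest ⊤}  OUT={a:-3, c:-3, e:-3, f:-3; rest ⊤}

Merge at B6: IN[B6] = OUT[B5] = {a: -3, b: ⊤, c: ⊤, d: ⊤, e: ⊤, f: ⊤}
Applying B6's transfer function to that IN value gives OUT[B6] (row B6 above).

Answer: {a: -3, b: ⊤, c: -3, d: ⊤, e: -3, f: ⊤}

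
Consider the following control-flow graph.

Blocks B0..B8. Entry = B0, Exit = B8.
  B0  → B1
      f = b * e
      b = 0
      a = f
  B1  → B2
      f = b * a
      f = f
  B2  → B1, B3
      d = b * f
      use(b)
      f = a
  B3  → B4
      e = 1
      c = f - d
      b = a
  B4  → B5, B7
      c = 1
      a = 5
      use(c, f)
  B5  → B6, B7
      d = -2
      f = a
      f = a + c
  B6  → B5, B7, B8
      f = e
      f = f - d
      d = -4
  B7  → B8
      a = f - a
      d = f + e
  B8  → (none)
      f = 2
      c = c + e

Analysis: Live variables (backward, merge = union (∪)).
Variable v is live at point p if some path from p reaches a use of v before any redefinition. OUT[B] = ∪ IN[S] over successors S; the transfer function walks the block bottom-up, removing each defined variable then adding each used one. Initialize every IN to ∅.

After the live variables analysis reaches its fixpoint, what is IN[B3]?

Answer: {a, d, f}

Working:
Per-block solution:
  B0:   IN={b, e}   OUT={a, b}
  B1:   IN={a, b}   OUT={a, b, f}
  B2:   IN={a, b, f}   OUT={a, b, d, f}
  B3:   IN={a, d, f}   OUT={e, f}
  B4:   IN={e, f}   OUT={a, c, e, f}
  B5:   IN={a, c, e}   OUT={a, c, d, e, f}
  B6:   IN={a, c, d, e}   OUT={a, c, e, f}
  B7:   IN={a, c, e, f}   OUT={c, e}
  B8:   IN={c, e}   OUT={}

Merge at B3: OUT[B3] = IN[B4] = {e, f}
Applying B3's transfer function to that OUT value gives IN[B3] (row B3 above).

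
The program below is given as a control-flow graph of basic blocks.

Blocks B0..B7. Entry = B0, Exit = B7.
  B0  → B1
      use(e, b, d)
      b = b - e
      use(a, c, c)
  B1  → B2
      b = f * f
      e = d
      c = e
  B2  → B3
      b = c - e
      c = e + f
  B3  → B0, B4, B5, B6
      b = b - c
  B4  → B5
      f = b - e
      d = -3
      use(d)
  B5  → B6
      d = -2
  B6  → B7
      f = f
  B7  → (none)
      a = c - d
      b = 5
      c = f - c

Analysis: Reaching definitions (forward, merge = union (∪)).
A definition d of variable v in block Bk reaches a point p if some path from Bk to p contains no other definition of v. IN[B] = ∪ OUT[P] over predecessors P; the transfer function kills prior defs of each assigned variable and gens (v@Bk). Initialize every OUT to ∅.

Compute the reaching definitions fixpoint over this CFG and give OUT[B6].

Per-block solution:
  B0: | IN={b@B3, c@B2, e@B1} | OUT={b@B0, c@B2, e@B1}
  B1: | IN={b@B0, c@B2, e@B1} | OUT={b@B1, c@B1, e@B1}
  B2: | IN={b@B1, c@B1, e@B1} | OUT={b@B2, c@B2, e@B1}
  B3: | IN={b@B2, c@B2, e@B1} | OUT={b@B3, c@B2, e@B1}
  B4: | IN={b@B3, c@B2, e@B1} | OUT={b@B3, c@B2, d@B4, e@B1, f@B4}
  B5: | IN={b@B3, c@B2, d@B4, e@B1, f@B4} | OUT={b@B3, c@B2, d@B5, e@B1, f@B4}
  B6: | IN={b@B3, c@B2, d@B5, e@B1, f@B4} | OUT={b@B3, c@B2, d@B5, e@B1, f@B6}
  B7: | IN={b@B3, c@B2, d@B5, e@B1, f@B6} | OUT={a@B7, b@B7, c@B7, d@B5, e@B1, f@B6}

Merge at B6: IN[B6] = OUT[B3] ⊔ OUT[B5] = {b@B3, c@B2, d@B5, e@B1, f@B4}
Applying B6's transfer function to that IN value gives OUT[B6] (row B6 above).

Answer: {b@B3, c@B2, d@B5, e@B1, f@B6}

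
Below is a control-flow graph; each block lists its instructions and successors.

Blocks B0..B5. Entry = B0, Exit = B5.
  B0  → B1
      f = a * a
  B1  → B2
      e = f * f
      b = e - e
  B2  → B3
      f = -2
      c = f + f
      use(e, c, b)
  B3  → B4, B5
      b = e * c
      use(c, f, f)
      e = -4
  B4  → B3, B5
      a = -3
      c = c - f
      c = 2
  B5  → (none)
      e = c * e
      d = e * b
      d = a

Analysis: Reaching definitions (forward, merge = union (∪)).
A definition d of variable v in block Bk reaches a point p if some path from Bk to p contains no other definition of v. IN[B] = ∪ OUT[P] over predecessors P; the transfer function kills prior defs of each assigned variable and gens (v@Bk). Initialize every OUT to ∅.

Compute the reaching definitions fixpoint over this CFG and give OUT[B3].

Answer: {a@B4, b@B3, c@B2, c@B4, e@B3, f@B2}

Derivation:
Converged values:
  B0:  IN={}  OUT={f@B0}
  B1:  IN={f@B0}  OUT={b@B1, e@B1, f@B0}
  B2:  IN={b@B1, e@B1, f@B0}  OUT={b@B1, c@B2, e@B1, f@B2}
  B3:  IN={a@B4, b@B1, b@B3, c@B2, c@B4, e@B1, e@B3, f@B2}  OUT={a@B4, b@B3, c@B2, c@B4, e@B3, f@B2}
  B4:  IN={a@B4, b@B3, c@B2, c@B4, e@B3, f@B2}  OUT={a@B4, b@B3, c@B4, e@B3, f@B2}
  B5:  IN={a@B4, b@B3, c@B2, c@B4, e@B3, f@B2}  OUT={a@B4, b@B3, c@B2, c@B4, d@B5, e@B5, f@B2}

Merge at B3: IN[B3] = OUT[B2] ⊔ OUT[B4] = {a@B4, b@B1, b@B3, c@B2, c@B4, e@B1, e@B3, f@B2}
Applying B3's transfer function to that IN value gives OUT[B3] (row B3 above).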